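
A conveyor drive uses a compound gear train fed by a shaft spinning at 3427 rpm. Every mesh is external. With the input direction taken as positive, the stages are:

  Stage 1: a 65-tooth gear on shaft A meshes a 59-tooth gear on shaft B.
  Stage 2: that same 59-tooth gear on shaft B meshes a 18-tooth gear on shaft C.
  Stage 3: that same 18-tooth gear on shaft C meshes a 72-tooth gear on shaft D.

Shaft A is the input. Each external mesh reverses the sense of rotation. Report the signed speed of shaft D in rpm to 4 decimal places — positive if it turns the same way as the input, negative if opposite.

-3093.8194 rpm (opposite to input, |ω| = 3093.8194 rpm)

Stage 1 [65T→59T]: ω = 3427.0000×65/59 = 3775.5085 rpm, dir flips to −; running = −3775.5085
Stage 2 [59T→18T]: ω = 3775.5085×59/18 = 12375.2778 rpm, dir flips to +; running = +12375.2778
Stage 3 [18T→72T]: ω = 12375.2778×18/72 = 3093.8194 rpm, dir flips to −; running = −3093.8194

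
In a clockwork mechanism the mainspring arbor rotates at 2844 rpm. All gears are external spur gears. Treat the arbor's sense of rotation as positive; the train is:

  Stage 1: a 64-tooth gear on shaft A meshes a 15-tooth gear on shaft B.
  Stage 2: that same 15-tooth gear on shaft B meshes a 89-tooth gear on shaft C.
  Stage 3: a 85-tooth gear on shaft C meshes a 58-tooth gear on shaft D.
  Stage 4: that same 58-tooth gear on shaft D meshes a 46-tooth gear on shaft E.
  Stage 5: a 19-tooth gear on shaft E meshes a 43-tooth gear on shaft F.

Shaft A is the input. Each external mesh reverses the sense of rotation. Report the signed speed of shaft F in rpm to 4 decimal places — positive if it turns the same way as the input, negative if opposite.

-1669.8052 rpm (opposite to input, |ω| = 1669.8052 rpm)

Stage 1 [64T→15T]: ω = 2844.0000×64/15 = 12134.4000 rpm, dir flips to −; running = −12134.4000
Stage 2 [15T→89T]: ω = 12134.4000×15/89 = 2045.1236 rpm, dir flips to +; running = +2045.1236
Stage 3 [85T→58T]: ω = 2045.1236×85/58 = 2997.1639 rpm, dir flips to −; running = −2997.1639
Stage 4 [58T→46T]: ω = 2997.1639×58/46 = 3779.0327 rpm, dir flips to +; running = +3779.0327
Stage 5 [19T→43T]: ω = 3779.0327×19/43 = 1669.8052 rpm, dir flips to −; running = −1669.8052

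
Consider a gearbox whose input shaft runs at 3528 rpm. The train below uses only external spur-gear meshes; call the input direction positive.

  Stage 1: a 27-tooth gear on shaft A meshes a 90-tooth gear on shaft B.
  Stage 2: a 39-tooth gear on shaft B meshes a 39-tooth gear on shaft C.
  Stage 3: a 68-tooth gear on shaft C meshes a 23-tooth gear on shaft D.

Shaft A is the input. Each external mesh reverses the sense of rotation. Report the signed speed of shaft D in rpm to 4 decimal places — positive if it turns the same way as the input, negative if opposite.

-3129.1826 rpm (opposite to input, |ω| = 3129.1826 rpm)

Stage 1 [27T→90T]: ω = 3528.0000×27/90 = 1058.4000 rpm, dir flips to −; running = −1058.4000
Stage 2 [39T→39T]: ω = 1058.4000×39/39 = 1058.4000 rpm, dir flips to +; running = +1058.4000
Stage 3 [68T→23T]: ω = 1058.4000×68/23 = 3129.1826 rpm, dir flips to −; running = −3129.1826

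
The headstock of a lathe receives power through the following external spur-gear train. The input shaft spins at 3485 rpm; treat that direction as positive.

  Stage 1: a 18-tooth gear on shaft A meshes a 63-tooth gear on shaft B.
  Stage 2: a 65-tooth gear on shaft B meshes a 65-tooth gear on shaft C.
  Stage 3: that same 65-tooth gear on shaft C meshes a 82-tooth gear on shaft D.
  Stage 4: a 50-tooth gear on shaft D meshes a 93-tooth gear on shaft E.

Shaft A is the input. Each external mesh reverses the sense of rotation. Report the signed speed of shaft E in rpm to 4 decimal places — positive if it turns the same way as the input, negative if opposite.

Stage 1 [18T→63T]: ω = 3485.0000×18/63 = 995.7143 rpm, dir flips to −; running = −995.7143
Stage 2 [65T→65T]: ω = 995.7143×65/65 = 995.7143 rpm, dir flips to +; running = +995.7143
Stage 3 [65T→82T]: ω = 995.7143×65/82 = 789.2857 rpm, dir flips to −; running = −789.2857
Stage 4 [50T→93T]: ω = 789.2857×50/93 = 424.3472 rpm, dir flips to +; running = +424.3472

+424.3472 rpm (same as input, |ω| = 424.3472 rpm)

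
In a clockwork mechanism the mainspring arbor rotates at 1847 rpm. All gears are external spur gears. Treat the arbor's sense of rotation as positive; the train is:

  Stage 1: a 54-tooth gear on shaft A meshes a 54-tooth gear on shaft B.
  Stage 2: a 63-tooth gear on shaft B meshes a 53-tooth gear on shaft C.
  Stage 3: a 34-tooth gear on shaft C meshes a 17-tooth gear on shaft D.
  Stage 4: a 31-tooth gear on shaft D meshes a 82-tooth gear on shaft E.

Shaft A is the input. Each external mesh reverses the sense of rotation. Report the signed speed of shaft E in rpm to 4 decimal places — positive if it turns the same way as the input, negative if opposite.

Stage 1 [54T→54T]: ω = 1847.0000×54/54 = 1847.0000 rpm, dir flips to −; running = −1847.0000
Stage 2 [63T→53T]: ω = 1847.0000×63/53 = 2195.4906 rpm, dir flips to +; running = +2195.4906
Stage 3 [34T→17T]: ω = 2195.4906×34/17 = 4390.9811 rpm, dir flips to −; running = −4390.9811
Stage 4 [31T→82T]: ω = 4390.9811×31/82 = 1660.0051 rpm, dir flips to +; running = +1660.0051

+1660.0051 rpm (same as input, |ω| = 1660.0051 rpm)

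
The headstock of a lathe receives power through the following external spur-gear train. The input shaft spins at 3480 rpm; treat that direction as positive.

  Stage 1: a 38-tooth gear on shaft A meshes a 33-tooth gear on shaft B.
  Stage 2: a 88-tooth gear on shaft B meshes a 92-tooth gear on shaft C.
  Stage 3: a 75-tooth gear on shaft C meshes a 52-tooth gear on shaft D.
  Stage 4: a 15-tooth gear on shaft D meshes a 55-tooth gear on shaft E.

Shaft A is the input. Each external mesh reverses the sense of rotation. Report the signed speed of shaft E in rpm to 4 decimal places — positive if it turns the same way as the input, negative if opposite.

Stage 1 [38T→33T]: ω = 3480.0000×38/33 = 4007.2727 rpm, dir flips to −; running = −4007.2727
Stage 2 [88T→92T]: ω = 4007.2727×88/92 = 3833.0435 rpm, dir flips to +; running = +3833.0435
Stage 3 [75T→52T]: ω = 3833.0435×75/52 = 5528.4281 rpm, dir flips to −; running = −5528.4281
Stage 4 [15T→55T]: ω = 5528.4281×15/55 = 1507.7531 rpm, dir flips to +; running = +1507.7531

+1507.7531 rpm (same as input, |ω| = 1507.7531 rpm)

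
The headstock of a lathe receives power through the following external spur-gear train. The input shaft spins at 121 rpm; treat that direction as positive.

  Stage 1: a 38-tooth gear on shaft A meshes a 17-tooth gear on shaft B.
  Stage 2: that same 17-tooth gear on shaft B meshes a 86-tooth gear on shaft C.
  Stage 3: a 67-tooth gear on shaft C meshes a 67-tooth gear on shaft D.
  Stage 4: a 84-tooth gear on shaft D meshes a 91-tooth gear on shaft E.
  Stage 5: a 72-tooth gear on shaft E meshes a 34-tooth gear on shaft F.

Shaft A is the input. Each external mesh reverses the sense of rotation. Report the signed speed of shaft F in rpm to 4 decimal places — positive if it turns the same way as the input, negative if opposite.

Stage 1 [38T→17T]: ω = 121.0000×38/17 = 270.4706 rpm, dir flips to −; running = −270.4706
Stage 2 [17T→86T]: ω = 270.4706×17/86 = 53.4651 rpm, dir flips to +; running = +53.4651
Stage 3 [67T→67T]: ω = 53.4651×67/67 = 53.4651 rpm, dir flips to −; running = −53.4651
Stage 4 [84T→91T]: ω = 53.4651×84/91 = 49.3524 rpm, dir flips to +; running = +49.3524
Stage 5 [72T→34T]: ω = 49.3524×72/34 = 104.5110 rpm, dir flips to −; running = −104.5110

-104.5110 rpm (opposite to input, |ω| = 104.5110 rpm)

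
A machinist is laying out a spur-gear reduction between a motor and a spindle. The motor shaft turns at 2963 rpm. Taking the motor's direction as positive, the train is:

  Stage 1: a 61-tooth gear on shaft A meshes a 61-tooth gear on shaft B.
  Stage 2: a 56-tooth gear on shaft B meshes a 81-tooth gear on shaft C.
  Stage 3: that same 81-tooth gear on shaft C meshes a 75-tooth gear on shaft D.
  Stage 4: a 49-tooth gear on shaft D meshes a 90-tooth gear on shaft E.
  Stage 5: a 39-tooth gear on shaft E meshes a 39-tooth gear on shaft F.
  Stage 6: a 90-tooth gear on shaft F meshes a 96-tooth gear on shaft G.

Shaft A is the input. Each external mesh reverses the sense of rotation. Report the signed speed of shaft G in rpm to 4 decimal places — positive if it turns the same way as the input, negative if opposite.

+1129.2322 rpm (same as input, |ω| = 1129.2322 rpm)

Stage 1 [61T→61T]: ω = 2963.0000×61/61 = 2963.0000 rpm, dir flips to −; running = −2963.0000
Stage 2 [56T→81T]: ω = 2963.0000×56/81 = 2048.4938 rpm, dir flips to +; running = +2048.4938
Stage 3 [81T→75T]: ω = 2048.4938×81/75 = 2212.3733 rpm, dir flips to −; running = −2212.3733
Stage 4 [49T→90T]: ω = 2212.3733×49/90 = 1204.5144 rpm, dir flips to +; running = +1204.5144
Stage 5 [39T→39T]: ω = 1204.5144×39/39 = 1204.5144 rpm, dir flips to −; running = −1204.5144
Stage 6 [90T→96T]: ω = 1204.5144×90/96 = 1129.2322 rpm, dir flips to +; running = +1129.2322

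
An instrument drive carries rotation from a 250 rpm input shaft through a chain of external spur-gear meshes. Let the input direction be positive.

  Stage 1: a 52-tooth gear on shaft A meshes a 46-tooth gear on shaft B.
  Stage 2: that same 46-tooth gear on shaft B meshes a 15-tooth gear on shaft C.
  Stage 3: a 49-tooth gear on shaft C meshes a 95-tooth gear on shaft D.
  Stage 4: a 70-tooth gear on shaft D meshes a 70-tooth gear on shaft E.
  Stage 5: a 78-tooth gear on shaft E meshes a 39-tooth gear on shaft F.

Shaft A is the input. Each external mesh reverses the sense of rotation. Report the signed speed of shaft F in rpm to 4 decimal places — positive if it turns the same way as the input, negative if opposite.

Stage 1 [52T→46T]: ω = 250.0000×52/46 = 282.6087 rpm, dir flips to −; running = −282.6087
Stage 2 [46T→15T]: ω = 282.6087×46/15 = 866.6667 rpm, dir flips to +; running = +866.6667
Stage 3 [49T→95T]: ω = 866.6667×49/95 = 447.0175 rpm, dir flips to −; running = −447.0175
Stage 4 [70T→70T]: ω = 447.0175×70/70 = 447.0175 rpm, dir flips to +; running = +447.0175
Stage 5 [78T→39T]: ω = 447.0175×78/39 = 894.0351 rpm, dir flips to −; running = −894.0351

-894.0351 rpm (opposite to input, |ω| = 894.0351 rpm)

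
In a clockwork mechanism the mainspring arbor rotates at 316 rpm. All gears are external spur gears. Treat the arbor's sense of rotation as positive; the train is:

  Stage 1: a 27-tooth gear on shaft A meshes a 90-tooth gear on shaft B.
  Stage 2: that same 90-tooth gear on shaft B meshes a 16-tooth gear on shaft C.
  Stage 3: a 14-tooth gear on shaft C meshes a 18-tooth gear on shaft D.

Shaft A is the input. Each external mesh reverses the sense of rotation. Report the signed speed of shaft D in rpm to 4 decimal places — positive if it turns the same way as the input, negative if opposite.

-414.7500 rpm (opposite to input, |ω| = 414.7500 rpm)

Stage 1 [27T→90T]: ω = 316.0000×27/90 = 94.8000 rpm, dir flips to −; running = −94.8000
Stage 2 [90T→16T]: ω = 94.8000×90/16 = 533.2500 rpm, dir flips to +; running = +533.2500
Stage 3 [14T→18T]: ω = 533.2500×14/18 = 414.7500 rpm, dir flips to −; running = −414.7500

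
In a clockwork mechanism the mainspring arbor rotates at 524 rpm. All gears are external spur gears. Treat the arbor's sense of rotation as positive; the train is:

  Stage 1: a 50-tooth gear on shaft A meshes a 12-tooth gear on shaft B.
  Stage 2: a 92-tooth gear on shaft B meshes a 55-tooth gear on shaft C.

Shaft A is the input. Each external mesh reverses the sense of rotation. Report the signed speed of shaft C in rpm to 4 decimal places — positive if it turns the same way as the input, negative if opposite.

+3652.1212 rpm (same as input, |ω| = 3652.1212 rpm)

Stage 1 [50T→12T]: ω = 524.0000×50/12 = 2183.3333 rpm, dir flips to −; running = −2183.3333
Stage 2 [92T→55T]: ω = 2183.3333×92/55 = 3652.1212 rpm, dir flips to +; running = +3652.1212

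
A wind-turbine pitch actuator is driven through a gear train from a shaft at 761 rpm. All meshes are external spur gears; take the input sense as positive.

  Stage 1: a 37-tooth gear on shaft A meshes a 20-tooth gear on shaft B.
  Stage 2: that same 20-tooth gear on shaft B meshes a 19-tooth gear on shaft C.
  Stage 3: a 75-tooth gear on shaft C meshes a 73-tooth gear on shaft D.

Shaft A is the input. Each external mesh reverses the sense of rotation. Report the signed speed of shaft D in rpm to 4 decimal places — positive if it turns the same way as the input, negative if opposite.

-1522.5487 rpm (opposite to input, |ω| = 1522.5487 rpm)

Stage 1 [37T→20T]: ω = 761.0000×37/20 = 1407.8500 rpm, dir flips to −; running = −1407.8500
Stage 2 [20T→19T]: ω = 1407.8500×20/19 = 1481.9474 rpm, dir flips to +; running = +1481.9474
Stage 3 [75T→73T]: ω = 1481.9474×75/73 = 1522.5487 rpm, dir flips to −; running = −1522.5487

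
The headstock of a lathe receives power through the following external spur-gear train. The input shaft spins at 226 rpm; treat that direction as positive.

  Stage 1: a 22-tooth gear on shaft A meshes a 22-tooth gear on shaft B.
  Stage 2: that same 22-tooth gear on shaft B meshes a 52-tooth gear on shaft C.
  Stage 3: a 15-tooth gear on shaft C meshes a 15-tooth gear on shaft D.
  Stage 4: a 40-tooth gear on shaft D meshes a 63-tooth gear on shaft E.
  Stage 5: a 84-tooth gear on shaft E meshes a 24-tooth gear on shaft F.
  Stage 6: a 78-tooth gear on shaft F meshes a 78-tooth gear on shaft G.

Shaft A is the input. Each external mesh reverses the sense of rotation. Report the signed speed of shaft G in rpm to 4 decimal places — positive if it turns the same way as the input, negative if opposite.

Stage 1 [22T→22T]: ω = 226.0000×22/22 = 226.0000 rpm, dir flips to −; running = −226.0000
Stage 2 [22T→52T]: ω = 226.0000×22/52 = 95.6154 rpm, dir flips to +; running = +95.6154
Stage 3 [15T→15T]: ω = 95.6154×15/15 = 95.6154 rpm, dir flips to −; running = −95.6154
Stage 4 [40T→63T]: ω = 95.6154×40/63 = 60.7082 rpm, dir flips to +; running = +60.7082
Stage 5 [84T→24T]: ω = 60.7082×84/24 = 212.4786 rpm, dir flips to −; running = −212.4786
Stage 6 [78T→78T]: ω = 212.4786×78/78 = 212.4786 rpm, dir flips to +; running = +212.4786

+212.4786 rpm (same as input, |ω| = 212.4786 rpm)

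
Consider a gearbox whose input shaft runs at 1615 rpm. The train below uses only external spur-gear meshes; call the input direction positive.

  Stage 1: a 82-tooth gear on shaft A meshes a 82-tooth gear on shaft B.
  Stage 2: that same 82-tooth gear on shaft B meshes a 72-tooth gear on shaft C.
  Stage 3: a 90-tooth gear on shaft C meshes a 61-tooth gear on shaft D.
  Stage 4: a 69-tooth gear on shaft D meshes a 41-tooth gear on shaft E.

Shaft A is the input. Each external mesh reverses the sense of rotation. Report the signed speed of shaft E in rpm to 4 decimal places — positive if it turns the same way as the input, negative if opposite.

+4567.0082 rpm (same as input, |ω| = 4567.0082 rpm)

Stage 1 [82T→82T]: ω = 1615.0000×82/82 = 1615.0000 rpm, dir flips to −; running = −1615.0000
Stage 2 [82T→72T]: ω = 1615.0000×82/72 = 1839.3056 rpm, dir flips to +; running = +1839.3056
Stage 3 [90T→61T]: ω = 1839.3056×90/61 = 2713.7295 rpm, dir flips to −; running = −2713.7295
Stage 4 [69T→41T]: ω = 2713.7295×69/41 = 4567.0082 rpm, dir flips to +; running = +4567.0082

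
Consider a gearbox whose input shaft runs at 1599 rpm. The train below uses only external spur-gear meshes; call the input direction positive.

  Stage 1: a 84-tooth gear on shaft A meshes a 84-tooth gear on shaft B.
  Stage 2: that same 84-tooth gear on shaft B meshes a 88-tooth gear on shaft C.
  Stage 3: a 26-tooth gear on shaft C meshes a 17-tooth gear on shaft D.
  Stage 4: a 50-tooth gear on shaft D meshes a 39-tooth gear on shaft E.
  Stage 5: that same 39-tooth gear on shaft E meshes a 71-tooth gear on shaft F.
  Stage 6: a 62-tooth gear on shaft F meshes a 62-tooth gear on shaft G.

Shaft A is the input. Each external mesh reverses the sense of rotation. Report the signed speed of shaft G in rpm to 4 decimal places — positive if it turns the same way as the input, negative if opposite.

+1643.9218 rpm (same as input, |ω| = 1643.9218 rpm)

Stage 1 [84T→84T]: ω = 1599.0000×84/84 = 1599.0000 rpm, dir flips to −; running = −1599.0000
Stage 2 [84T→88T]: ω = 1599.0000×84/88 = 1526.3182 rpm, dir flips to +; running = +1526.3182
Stage 3 [26T→17T]: ω = 1526.3182×26/17 = 2334.3690 rpm, dir flips to −; running = −2334.3690
Stage 4 [50T→39T]: ω = 2334.3690×50/39 = 2992.7807 rpm, dir flips to +; running = +2992.7807
Stage 5 [39T→71T]: ω = 2992.7807×39/71 = 1643.9218 rpm, dir flips to −; running = −1643.9218
Stage 6 [62T→62T]: ω = 1643.9218×62/62 = 1643.9218 rpm, dir flips to +; running = +1643.9218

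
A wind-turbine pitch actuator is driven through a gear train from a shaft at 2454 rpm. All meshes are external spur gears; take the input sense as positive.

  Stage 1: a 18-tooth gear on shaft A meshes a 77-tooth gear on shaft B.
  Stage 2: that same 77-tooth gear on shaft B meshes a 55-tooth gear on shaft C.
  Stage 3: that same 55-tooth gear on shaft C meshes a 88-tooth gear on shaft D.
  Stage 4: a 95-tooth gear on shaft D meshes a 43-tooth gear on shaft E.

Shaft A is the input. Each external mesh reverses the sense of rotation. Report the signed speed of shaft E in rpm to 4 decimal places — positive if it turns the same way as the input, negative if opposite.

+1108.9693 rpm (same as input, |ω| = 1108.9693 rpm)

Stage 1 [18T→77T]: ω = 2454.0000×18/77 = 573.6623 rpm, dir flips to −; running = −573.6623
Stage 2 [77T→55T]: ω = 573.6623×77/55 = 803.1273 rpm, dir flips to +; running = +803.1273
Stage 3 [55T→88T]: ω = 803.1273×55/88 = 501.9545 rpm, dir flips to −; running = −501.9545
Stage 4 [95T→43T]: ω = 501.9545×95/43 = 1108.9693 rpm, dir flips to +; running = +1108.9693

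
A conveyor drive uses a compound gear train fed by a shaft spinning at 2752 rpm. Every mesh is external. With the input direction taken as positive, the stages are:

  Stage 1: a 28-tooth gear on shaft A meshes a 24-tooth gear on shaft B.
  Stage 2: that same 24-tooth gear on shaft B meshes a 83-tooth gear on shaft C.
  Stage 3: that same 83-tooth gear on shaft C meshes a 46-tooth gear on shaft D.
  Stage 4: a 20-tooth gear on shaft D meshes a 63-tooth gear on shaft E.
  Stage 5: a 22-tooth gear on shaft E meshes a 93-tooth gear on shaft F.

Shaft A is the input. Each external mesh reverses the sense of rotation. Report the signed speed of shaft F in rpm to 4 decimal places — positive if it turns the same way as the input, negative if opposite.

-125.7992 rpm (opposite to input, |ω| = 125.7992 rpm)

Stage 1 [28T→24T]: ω = 2752.0000×28/24 = 3210.6667 rpm, dir flips to −; running = −3210.6667
Stage 2 [24T→83T]: ω = 3210.6667×24/83 = 928.3855 rpm, dir flips to +; running = +928.3855
Stage 3 [83T→46T]: ω = 928.3855×83/46 = 1675.1304 rpm, dir flips to −; running = −1675.1304
Stage 4 [20T→63T]: ω = 1675.1304×20/63 = 531.7874 rpm, dir flips to +; running = +531.7874
Stage 5 [22T→93T]: ω = 531.7874×22/93 = 125.7992 rpm, dir flips to −; running = −125.7992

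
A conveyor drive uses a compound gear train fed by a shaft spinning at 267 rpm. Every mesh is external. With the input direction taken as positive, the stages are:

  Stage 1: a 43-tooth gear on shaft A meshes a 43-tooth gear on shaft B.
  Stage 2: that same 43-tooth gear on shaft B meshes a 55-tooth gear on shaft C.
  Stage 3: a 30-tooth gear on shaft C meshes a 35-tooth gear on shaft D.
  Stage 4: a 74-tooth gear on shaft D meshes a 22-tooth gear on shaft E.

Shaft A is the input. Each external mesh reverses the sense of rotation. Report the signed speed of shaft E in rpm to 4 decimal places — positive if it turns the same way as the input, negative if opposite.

Stage 1 [43T→43T]: ω = 267.0000×43/43 = 267.0000 rpm, dir flips to −; running = −267.0000
Stage 2 [43T→55T]: ω = 267.0000×43/55 = 208.7455 rpm, dir flips to +; running = +208.7455
Stage 3 [30T→35T]: ω = 208.7455×30/35 = 178.9247 rpm, dir flips to −; running = −178.9247
Stage 4 [74T→22T]: ω = 178.9247×74/22 = 601.8375 rpm, dir flips to +; running = +601.8375

+601.8375 rpm (same as input, |ω| = 601.8375 rpm)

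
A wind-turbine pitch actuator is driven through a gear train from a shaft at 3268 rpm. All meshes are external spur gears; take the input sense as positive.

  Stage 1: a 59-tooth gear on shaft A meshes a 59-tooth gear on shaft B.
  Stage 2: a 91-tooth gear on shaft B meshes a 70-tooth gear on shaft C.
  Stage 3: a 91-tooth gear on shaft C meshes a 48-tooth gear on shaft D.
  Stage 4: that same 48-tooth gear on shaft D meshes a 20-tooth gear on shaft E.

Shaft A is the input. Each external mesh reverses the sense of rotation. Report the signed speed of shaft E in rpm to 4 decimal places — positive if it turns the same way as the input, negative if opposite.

+19330.2200 rpm (same as input, |ω| = 19330.2200 rpm)

Stage 1 [59T→59T]: ω = 3268.0000×59/59 = 3268.0000 rpm, dir flips to −; running = −3268.0000
Stage 2 [91T→70T]: ω = 3268.0000×91/70 = 4248.4000 rpm, dir flips to +; running = +4248.4000
Stage 3 [91T→48T]: ω = 4248.4000×91/48 = 8054.2583 rpm, dir flips to −; running = −8054.2583
Stage 4 [48T→20T]: ω = 8054.2583×48/20 = 19330.2200 rpm, dir flips to +; running = +19330.2200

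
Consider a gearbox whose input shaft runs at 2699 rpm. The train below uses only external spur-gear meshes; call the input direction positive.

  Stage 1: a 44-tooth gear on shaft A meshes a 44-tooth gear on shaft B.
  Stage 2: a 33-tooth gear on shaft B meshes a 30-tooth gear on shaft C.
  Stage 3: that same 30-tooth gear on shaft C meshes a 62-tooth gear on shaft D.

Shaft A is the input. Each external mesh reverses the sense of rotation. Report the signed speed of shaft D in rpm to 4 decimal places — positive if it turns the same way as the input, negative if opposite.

-1436.5645 rpm (opposite to input, |ω| = 1436.5645 rpm)

Stage 1 [44T→44T]: ω = 2699.0000×44/44 = 2699.0000 rpm, dir flips to −; running = −2699.0000
Stage 2 [33T→30T]: ω = 2699.0000×33/30 = 2968.9000 rpm, dir flips to +; running = +2968.9000
Stage 3 [30T→62T]: ω = 2968.9000×30/62 = 1436.5645 rpm, dir flips to −; running = −1436.5645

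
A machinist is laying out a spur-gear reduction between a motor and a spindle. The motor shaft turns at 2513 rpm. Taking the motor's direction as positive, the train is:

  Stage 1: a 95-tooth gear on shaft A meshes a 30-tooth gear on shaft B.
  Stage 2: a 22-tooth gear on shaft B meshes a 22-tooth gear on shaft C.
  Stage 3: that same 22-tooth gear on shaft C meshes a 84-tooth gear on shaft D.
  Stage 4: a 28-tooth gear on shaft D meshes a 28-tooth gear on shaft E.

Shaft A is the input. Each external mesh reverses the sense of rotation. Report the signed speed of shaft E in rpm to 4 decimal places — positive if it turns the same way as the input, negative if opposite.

Stage 1 [95T→30T]: ω = 2513.0000×95/30 = 7957.8333 rpm, dir flips to −; running = −7957.8333
Stage 2 [22T→22T]: ω = 7957.8333×22/22 = 7957.8333 rpm, dir flips to +; running = +7957.8333
Stage 3 [22T→84T]: ω = 7957.8333×22/84 = 2084.1944 rpm, dir flips to −; running = −2084.1944
Stage 4 [28T→28T]: ω = 2084.1944×28/28 = 2084.1944 rpm, dir flips to +; running = +2084.1944

+2084.1944 rpm (same as input, |ω| = 2084.1944 rpm)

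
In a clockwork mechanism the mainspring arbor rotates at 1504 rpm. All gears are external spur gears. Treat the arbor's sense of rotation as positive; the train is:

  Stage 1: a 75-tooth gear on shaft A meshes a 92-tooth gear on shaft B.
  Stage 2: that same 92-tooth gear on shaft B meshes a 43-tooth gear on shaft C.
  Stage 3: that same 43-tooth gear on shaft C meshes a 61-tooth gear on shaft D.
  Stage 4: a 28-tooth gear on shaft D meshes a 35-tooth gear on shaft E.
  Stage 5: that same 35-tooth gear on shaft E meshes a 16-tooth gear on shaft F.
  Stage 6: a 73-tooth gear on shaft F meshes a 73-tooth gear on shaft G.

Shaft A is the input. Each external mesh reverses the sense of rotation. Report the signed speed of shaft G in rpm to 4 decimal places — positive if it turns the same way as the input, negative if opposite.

+3236.0656 rpm (same as input, |ω| = 3236.0656 rpm)

Stage 1 [75T→92T]: ω = 1504.0000×75/92 = 1226.0870 rpm, dir flips to −; running = −1226.0870
Stage 2 [92T→43T]: ω = 1226.0870×92/43 = 2623.2558 rpm, dir flips to +; running = +2623.2558
Stage 3 [43T→61T]: ω = 2623.2558×43/61 = 1849.1803 rpm, dir flips to −; running = −1849.1803
Stage 4 [28T→35T]: ω = 1849.1803×28/35 = 1479.3443 rpm, dir flips to +; running = +1479.3443
Stage 5 [35T→16T]: ω = 1479.3443×35/16 = 3236.0656 rpm, dir flips to −; running = −3236.0656
Stage 6 [73T→73T]: ω = 3236.0656×73/73 = 3236.0656 rpm, dir flips to +; running = +3236.0656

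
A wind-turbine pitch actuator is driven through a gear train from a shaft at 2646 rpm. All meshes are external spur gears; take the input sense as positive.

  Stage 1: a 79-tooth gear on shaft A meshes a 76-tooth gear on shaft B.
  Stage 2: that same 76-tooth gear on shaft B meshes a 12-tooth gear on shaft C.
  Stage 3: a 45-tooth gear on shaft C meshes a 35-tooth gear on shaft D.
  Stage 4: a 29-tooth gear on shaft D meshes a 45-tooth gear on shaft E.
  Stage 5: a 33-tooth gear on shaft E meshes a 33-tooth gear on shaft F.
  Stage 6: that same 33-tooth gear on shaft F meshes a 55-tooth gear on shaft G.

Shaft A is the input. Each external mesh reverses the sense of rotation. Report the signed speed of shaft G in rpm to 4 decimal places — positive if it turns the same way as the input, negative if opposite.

+8659.9800 rpm (same as input, |ω| = 8659.9800 rpm)

Stage 1 [79T→76T]: ω = 2646.0000×79/76 = 2750.4474 rpm, dir flips to −; running = −2750.4474
Stage 2 [76T→12T]: ω = 2750.4474×76/12 = 17419.5000 rpm, dir flips to +; running = +17419.5000
Stage 3 [45T→35T]: ω = 17419.5000×45/35 = 22396.5000 rpm, dir flips to −; running = −22396.5000
Stage 4 [29T→45T]: ω = 22396.5000×29/45 = 14433.3000 rpm, dir flips to +; running = +14433.3000
Stage 5 [33T→33T]: ω = 14433.3000×33/33 = 14433.3000 rpm, dir flips to −; running = −14433.3000
Stage 6 [33T→55T]: ω = 14433.3000×33/55 = 8659.9800 rpm, dir flips to +; running = +8659.9800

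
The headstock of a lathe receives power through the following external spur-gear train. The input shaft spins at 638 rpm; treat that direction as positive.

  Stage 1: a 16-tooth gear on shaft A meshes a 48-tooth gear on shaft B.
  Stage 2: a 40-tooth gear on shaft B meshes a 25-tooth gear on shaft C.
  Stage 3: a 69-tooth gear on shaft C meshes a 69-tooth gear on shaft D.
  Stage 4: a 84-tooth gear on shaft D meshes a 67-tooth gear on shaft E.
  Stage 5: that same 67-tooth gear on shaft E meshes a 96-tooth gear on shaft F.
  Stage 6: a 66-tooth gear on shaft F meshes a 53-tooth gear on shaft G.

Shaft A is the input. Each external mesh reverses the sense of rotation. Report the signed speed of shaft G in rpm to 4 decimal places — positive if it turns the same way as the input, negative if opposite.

Stage 1 [16T→48T]: ω = 638.0000×16/48 = 212.6667 rpm, dir flips to −; running = −212.6667
Stage 2 [40T→25T]: ω = 212.6667×40/25 = 340.2667 rpm, dir flips to +; running = +340.2667
Stage 3 [69T→69T]: ω = 340.2667×69/69 = 340.2667 rpm, dir flips to −; running = −340.2667
Stage 4 [84T→67T]: ω = 340.2667×84/67 = 426.6030 rpm, dir flips to +; running = +426.6030
Stage 5 [67T→96T]: ω = 426.6030×67/96 = 297.7333 rpm, dir flips to −; running = −297.7333
Stage 6 [66T→53T]: ω = 297.7333×66/53 = 370.7623 rpm, dir flips to +; running = +370.7623

+370.7623 rpm (same as input, |ω| = 370.7623 rpm)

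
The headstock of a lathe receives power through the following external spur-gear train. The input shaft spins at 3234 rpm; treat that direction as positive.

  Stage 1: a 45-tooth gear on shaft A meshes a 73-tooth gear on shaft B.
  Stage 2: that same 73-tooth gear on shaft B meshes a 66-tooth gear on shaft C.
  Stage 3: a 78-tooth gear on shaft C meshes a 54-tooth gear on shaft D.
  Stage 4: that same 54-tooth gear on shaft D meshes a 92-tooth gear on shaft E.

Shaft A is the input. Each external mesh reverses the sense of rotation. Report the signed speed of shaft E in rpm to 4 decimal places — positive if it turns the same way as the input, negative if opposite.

Stage 1 [45T→73T]: ω = 3234.0000×45/73 = 1993.5616 rpm, dir flips to −; running = −1993.5616
Stage 2 [73T→66T]: ω = 1993.5616×73/66 = 2205.0000 rpm, dir flips to +; running = +2205.0000
Stage 3 [78T→54T]: ω = 2205.0000×78/54 = 3185.0000 rpm, dir flips to −; running = −3185.0000
Stage 4 [54T→92T]: ω = 3185.0000×54/92 = 1869.4565 rpm, dir flips to +; running = +1869.4565

+1869.4565 rpm (same as input, |ω| = 1869.4565 rpm)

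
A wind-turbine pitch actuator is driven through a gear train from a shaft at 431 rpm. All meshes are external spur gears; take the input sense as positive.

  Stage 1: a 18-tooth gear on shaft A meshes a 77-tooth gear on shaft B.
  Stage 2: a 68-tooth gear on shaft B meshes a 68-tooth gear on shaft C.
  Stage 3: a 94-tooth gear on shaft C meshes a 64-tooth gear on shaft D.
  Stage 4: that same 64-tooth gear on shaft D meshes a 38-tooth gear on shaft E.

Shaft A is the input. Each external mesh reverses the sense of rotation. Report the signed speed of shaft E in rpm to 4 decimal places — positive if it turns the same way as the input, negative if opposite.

Stage 1 [18T→77T]: ω = 431.0000×18/77 = 100.7532 rpm, dir flips to −; running = −100.7532
Stage 2 [68T→68T]: ω = 100.7532×68/68 = 100.7532 rpm, dir flips to +; running = +100.7532
Stage 3 [94T→64T]: ω = 100.7532×94/64 = 147.9813 rpm, dir flips to −; running = −147.9813
Stage 4 [64T→38T]: ω = 147.9813×64/38 = 249.2317 rpm, dir flips to +; running = +249.2317

+249.2317 rpm (same as input, |ω| = 249.2317 rpm)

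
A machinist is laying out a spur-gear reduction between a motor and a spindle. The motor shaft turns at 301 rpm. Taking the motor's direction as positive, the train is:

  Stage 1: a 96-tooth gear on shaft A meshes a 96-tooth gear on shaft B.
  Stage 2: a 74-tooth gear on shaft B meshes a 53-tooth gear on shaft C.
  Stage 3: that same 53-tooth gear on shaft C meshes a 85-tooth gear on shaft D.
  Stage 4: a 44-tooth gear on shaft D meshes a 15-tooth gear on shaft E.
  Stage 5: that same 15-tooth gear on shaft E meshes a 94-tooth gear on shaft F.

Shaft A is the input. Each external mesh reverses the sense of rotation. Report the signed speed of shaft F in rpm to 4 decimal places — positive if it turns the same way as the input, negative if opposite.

Stage 1 [96T→96T]: ω = 301.0000×96/96 = 301.0000 rpm, dir flips to −; running = −301.0000
Stage 2 [74T→53T]: ω = 301.0000×74/53 = 420.2642 rpm, dir flips to +; running = +420.2642
Stage 3 [53T→85T]: ω = 420.2642×53/85 = 262.0471 rpm, dir flips to −; running = −262.0471
Stage 4 [44T→15T]: ω = 262.0471×44/15 = 768.6714 rpm, dir flips to +; running = +768.6714
Stage 5 [15T→94T]: ω = 768.6714×15/94 = 122.6603 rpm, dir flips to −; running = −122.6603

-122.6603 rpm (opposite to input, |ω| = 122.6603 rpm)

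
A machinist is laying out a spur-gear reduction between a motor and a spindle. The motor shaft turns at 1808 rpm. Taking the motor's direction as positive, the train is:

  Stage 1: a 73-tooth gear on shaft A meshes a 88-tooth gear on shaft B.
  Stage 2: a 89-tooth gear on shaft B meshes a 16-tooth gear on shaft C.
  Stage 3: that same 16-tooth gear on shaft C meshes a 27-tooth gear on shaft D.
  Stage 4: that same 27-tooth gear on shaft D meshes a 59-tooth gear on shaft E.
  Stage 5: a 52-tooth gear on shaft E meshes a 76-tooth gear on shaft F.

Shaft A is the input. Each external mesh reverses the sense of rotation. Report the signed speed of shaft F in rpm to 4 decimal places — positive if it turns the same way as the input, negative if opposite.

-1547.9836 rpm (opposite to input, |ω| = 1547.9836 rpm)

Stage 1 [73T→88T]: ω = 1808.0000×73/88 = 1499.8182 rpm, dir flips to −; running = −1499.8182
Stage 2 [89T→16T]: ω = 1499.8182×89/16 = 8342.7386 rpm, dir flips to +; running = +8342.7386
Stage 3 [16T→27T]: ω = 8342.7386×16/27 = 4943.8451 rpm, dir flips to −; running = −4943.8451
Stage 4 [27T→59T]: ω = 4943.8451×27/59 = 2262.4376 rpm, dir flips to +; running = +2262.4376
Stage 5 [52T→76T]: ω = 2262.4376×52/76 = 1547.9836 rpm, dir flips to −; running = −1547.9836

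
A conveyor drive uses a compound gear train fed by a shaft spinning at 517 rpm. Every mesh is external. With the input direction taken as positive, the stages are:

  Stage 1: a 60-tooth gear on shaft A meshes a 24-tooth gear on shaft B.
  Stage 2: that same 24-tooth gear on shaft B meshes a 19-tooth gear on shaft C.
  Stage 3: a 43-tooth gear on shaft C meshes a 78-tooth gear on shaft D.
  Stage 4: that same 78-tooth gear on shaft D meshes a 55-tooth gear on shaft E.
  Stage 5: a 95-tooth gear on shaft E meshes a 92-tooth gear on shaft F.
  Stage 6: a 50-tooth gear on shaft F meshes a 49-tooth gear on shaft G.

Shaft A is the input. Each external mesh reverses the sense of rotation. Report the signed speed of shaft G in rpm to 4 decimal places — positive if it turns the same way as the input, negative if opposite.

+1344.9423 rpm (same as input, |ω| = 1344.9423 rpm)

Stage 1 [60T→24T]: ω = 517.0000×60/24 = 1292.5000 rpm, dir flips to −; running = −1292.5000
Stage 2 [24T→19T]: ω = 1292.5000×24/19 = 1632.6316 rpm, dir flips to +; running = +1632.6316
Stage 3 [43T→78T]: ω = 1632.6316×43/78 = 900.0405 rpm, dir flips to −; running = −900.0405
Stage 4 [78T→55T]: ω = 900.0405×78/55 = 1276.4211 rpm, dir flips to +; running = +1276.4211
Stage 5 [95T→92T]: ω = 1276.4211×95/92 = 1318.0435 rpm, dir flips to −; running = −1318.0435
Stage 6 [50T→49T]: ω = 1318.0435×50/49 = 1344.9423 rpm, dir flips to +; running = +1344.9423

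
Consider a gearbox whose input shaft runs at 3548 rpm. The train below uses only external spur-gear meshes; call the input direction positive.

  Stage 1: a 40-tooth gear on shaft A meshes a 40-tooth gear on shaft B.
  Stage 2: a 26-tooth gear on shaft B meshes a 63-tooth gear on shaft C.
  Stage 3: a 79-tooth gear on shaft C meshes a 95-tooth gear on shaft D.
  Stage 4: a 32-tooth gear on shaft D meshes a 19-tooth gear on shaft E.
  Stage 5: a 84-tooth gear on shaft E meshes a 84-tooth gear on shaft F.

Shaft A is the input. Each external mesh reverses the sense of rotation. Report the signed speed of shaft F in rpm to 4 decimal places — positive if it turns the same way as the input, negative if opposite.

Stage 1 [40T→40T]: ω = 3548.0000×40/40 = 3548.0000 rpm, dir flips to −; running = −3548.0000
Stage 2 [26T→63T]: ω = 3548.0000×26/63 = 1464.2540 rpm, dir flips to +; running = +1464.2540
Stage 3 [79T→95T]: ω = 1464.2540×79/95 = 1217.6428 rpm, dir flips to −; running = −1217.6428
Stage 4 [32T→19T]: ω = 1217.6428×32/19 = 2050.7668 rpm, dir flips to +; running = +2050.7668
Stage 5 [84T→84T]: ω = 2050.7668×84/84 = 2050.7668 rpm, dir flips to −; running = −2050.7668

-2050.7668 rpm (opposite to input, |ω| = 2050.7668 rpm)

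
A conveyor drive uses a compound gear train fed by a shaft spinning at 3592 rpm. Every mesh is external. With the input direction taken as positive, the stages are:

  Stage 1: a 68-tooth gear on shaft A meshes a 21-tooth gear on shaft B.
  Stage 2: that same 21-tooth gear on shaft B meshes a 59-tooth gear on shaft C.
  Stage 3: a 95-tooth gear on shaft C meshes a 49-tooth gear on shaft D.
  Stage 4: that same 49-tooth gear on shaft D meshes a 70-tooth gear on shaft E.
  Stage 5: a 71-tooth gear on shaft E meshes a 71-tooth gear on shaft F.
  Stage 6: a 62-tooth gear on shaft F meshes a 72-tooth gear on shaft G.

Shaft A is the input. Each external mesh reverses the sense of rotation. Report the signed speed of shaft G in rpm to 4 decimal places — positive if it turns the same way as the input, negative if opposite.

Stage 1 [68T→21T]: ω = 3592.0000×68/21 = 11631.2381 rpm, dir flips to −; running = −11631.2381
Stage 2 [21T→59T]: ω = 11631.2381×21/59 = 4139.9322 rpm, dir flips to +; running = +4139.9322
Stage 3 [95T→49T]: ω = 4139.9322×95/49 = 8026.3992 rpm, dir flips to −; running = −8026.3992
Stage 4 [49T→70T]: ω = 8026.3992×49/70 = 5618.4794 rpm, dir flips to +; running = +5618.4794
Stage 5 [71T→71T]: ω = 5618.4794×71/71 = 5618.4794 rpm, dir flips to −; running = −5618.4794
Stage 6 [62T→72T]: ω = 5618.4794×62/72 = 4838.1351 rpm, dir flips to +; running = +4838.1351

+4838.1351 rpm (same as input, |ω| = 4838.1351 rpm)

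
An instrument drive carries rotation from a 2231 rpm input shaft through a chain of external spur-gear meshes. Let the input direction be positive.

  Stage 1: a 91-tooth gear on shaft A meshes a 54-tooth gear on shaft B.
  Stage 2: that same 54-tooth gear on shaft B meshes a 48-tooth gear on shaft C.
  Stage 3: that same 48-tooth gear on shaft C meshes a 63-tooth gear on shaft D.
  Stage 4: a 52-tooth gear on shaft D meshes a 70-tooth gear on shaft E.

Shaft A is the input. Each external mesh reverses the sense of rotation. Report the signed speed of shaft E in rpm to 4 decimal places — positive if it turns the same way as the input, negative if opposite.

+2393.8984 rpm (same as input, |ω| = 2393.8984 rpm)

Stage 1 [91T→54T]: ω = 2231.0000×91/54 = 3759.6481 rpm, dir flips to −; running = −3759.6481
Stage 2 [54T→48T]: ω = 3759.6481×54/48 = 4229.6042 rpm, dir flips to +; running = +4229.6042
Stage 3 [48T→63T]: ω = 4229.6042×48/63 = 3222.5556 rpm, dir flips to −; running = −3222.5556
Stage 4 [52T→70T]: ω = 3222.5556×52/70 = 2393.8984 rpm, dir flips to +; running = +2393.8984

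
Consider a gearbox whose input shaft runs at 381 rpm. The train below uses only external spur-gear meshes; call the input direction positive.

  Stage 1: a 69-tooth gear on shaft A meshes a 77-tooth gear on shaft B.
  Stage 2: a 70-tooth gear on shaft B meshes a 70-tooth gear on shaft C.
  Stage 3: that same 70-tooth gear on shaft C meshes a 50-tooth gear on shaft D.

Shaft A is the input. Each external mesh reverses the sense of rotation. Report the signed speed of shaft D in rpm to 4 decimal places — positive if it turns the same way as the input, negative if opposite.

Stage 1 [69T→77T]: ω = 381.0000×69/77 = 341.4156 rpm, dir flips to −; running = −341.4156
Stage 2 [70T→70T]: ω = 341.4156×70/70 = 341.4156 rpm, dir flips to +; running = +341.4156
Stage 3 [70T→50T]: ω = 341.4156×70/50 = 477.9818 rpm, dir flips to −; running = −477.9818

-477.9818 rpm (opposite to input, |ω| = 477.9818 rpm)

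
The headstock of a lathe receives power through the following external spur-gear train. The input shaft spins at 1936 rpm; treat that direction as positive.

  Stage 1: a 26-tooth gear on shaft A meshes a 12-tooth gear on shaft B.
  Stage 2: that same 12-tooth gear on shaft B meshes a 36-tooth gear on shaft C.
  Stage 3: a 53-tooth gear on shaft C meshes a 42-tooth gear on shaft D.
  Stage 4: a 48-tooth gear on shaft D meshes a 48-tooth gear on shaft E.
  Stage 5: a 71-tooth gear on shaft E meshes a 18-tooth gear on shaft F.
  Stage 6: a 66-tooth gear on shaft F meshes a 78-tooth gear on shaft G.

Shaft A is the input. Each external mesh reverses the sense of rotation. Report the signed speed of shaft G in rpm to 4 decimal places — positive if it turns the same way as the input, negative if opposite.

+5888.9512 rpm (same as input, |ω| = 5888.9512 rpm)

Stage 1 [26T→12T]: ω = 1936.0000×26/12 = 4194.6667 rpm, dir flips to −; running = −4194.6667
Stage 2 [12T→36T]: ω = 4194.6667×12/36 = 1398.2222 rpm, dir flips to +; running = +1398.2222
Stage 3 [53T→42T]: ω = 1398.2222×53/42 = 1764.4233 rpm, dir flips to −; running = −1764.4233
Stage 4 [48T→48T]: ω = 1764.4233×48/48 = 1764.4233 rpm, dir flips to +; running = +1764.4233
Stage 5 [71T→18T]: ω = 1764.4233×71/18 = 6959.6696 rpm, dir flips to −; running = −6959.6696
Stage 6 [66T→78T]: ω = 6959.6696×66/78 = 5888.9512 rpm, dir flips to +; running = +5888.9512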